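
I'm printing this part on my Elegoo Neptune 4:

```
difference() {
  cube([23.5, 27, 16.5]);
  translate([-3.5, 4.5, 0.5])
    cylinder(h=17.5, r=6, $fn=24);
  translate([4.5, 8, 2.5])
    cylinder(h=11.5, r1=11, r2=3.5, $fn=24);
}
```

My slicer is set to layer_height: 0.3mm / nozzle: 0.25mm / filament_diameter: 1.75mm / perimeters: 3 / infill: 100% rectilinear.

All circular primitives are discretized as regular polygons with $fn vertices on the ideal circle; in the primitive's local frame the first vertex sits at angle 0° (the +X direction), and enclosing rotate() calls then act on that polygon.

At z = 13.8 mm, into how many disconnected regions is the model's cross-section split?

1

At z = 13.8 mm: the cube is present — its section is the full 23.5×27 rectangle; the r=6 cylinder at (-3.5, 4.5) gives a regular 24-gon of circumradius 6 (constant along its height); the cone at (4.5, 8) (r1=11→r2=3.5) has section circumradius 3.630 here — a regular 24-gon; Subtracting the remaining from the first: starting from the 23.5×27 cube, the r=6 cylinder at (-3.5, 4.5) partially overlaps it — only the 16.61 mm² overlap (of its 111.81 mm²) is removed, clipping the outline; the cone at (4.5, 8) partially overlaps it — only the 38.79 mm² overlap (of its 40.93 mm²) is removed, clipping the outline — 1 connected region. The result has 1 disconnected region.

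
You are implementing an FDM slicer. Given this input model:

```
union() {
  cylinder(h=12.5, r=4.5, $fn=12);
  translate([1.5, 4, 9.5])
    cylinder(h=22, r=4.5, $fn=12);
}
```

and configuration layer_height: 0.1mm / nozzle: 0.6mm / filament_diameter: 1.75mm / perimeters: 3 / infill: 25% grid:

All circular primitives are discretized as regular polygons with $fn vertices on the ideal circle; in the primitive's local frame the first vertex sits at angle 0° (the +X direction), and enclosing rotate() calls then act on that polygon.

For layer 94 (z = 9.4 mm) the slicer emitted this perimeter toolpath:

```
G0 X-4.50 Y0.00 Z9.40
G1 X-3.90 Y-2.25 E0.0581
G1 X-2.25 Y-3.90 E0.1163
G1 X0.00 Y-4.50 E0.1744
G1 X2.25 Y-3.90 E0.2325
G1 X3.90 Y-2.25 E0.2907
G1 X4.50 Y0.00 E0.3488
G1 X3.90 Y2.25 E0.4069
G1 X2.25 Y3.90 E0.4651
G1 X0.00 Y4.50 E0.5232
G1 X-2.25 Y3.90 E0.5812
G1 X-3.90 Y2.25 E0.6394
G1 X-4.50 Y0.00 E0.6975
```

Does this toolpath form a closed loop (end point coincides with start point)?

yes

Start point (G0): (-4.50, 0.00). End point (last G1): the path returns to the start — closed.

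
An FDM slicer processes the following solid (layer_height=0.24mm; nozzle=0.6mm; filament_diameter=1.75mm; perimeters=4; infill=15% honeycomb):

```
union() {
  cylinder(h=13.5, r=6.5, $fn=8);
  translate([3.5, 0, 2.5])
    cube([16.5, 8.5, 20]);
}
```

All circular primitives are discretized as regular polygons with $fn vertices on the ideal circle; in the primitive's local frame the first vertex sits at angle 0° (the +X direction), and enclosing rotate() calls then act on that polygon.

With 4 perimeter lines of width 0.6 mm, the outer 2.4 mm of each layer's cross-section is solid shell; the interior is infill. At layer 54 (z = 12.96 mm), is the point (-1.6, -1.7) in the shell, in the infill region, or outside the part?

infill

At z = 12.96 mm: the cylinder: section is a regular 8-gon, circumradius r=6.5; the cube at (3.5, 0) is present — its section is the full 16.5×8.5 rectangle; Taking the union: the regions partially overlap (shared area 9.66 mm²), so overlapping operands fuse into one piece — 1 connected region. Overall, the cross-section is a single solid region. The nearest boundary edge runs (-0.00, -6.50)→(-4.60, -4.60); distance from the point to it = 3.82 mm. The point is inside the cross-section and 3.82 mm from the nearest boundary — more than the 2.4 mm shell width (4 × 0.6), so it's in the infill interior.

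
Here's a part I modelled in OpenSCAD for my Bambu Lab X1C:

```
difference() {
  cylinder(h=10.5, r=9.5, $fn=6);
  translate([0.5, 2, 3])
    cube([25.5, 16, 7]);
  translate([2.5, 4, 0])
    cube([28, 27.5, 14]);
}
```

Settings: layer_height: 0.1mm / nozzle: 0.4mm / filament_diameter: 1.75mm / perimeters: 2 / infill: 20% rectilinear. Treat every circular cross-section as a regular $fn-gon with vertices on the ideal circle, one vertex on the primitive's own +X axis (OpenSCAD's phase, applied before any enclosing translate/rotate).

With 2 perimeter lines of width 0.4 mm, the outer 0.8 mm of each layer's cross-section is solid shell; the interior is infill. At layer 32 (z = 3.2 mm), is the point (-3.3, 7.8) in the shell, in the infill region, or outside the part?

At z = 3.2 mm: the r=9.5 cylinder contributes a regular 6-gon of circumradius 9.5; the cube at (0.5, 2) (footprint 25.5×16) is included at this height; the cube at (2.5, 4) is present — its section is the full 28×27.5 rectangle; After the difference (first − rest): starting from the r=9.5 cylinder, the 25.5×16 cube at (0.5, 2) partially overlaps it — only the 37.66 mm² overlap (of its 408.00 mm²) is removed, clipping the outline; the 28×27.5 cube at (2.5, 4) misses the remaining region (no effect) — 1 connected region. Overall, the cross-section is a single solid region. The nearest boundary edge runs (-4.75, 8.23)→(0.50, 8.23); distance from the point to it = 0.43 mm. The point is inside the cross-section, 0.43 mm from the nearest boundary — within the 0.8 mm shell band (2 × 0.4).

shell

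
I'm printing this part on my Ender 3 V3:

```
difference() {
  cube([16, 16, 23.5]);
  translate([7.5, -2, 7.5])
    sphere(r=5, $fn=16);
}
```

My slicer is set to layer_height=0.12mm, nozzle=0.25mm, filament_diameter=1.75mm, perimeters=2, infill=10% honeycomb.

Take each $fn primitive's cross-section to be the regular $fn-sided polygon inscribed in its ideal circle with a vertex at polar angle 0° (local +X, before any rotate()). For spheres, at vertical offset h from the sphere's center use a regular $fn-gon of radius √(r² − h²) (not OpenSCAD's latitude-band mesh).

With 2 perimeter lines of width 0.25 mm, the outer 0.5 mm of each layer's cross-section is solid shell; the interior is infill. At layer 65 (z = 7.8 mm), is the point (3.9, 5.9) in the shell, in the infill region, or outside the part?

At z = 7.8 mm: the cube (footprint 16×16) is included at this height; the sphere at (7.5, -2): section is a regular 16-gon, circumradius = √(r²−h²) = √(5²−0.3²) = 4.991; Taking the first minus the rest: starting from the 16×16 cube, the r=5 sphere at (7.5, -2) partially overlaps it — only the 18.97 mm² overlap (of its 76.26 mm²) is removed, clipping the outline — 1 connected region. Overall, the cross-section is a single solid region. The nearest boundary edge runs (7.50, 2.99)→(5.59, 2.61); distance from the point to it = 3.70 mm. The point is inside the cross-section and 3.70 mm from the nearest boundary — more than the 0.5 mm shell width (2 × 0.25), so it's in the infill interior.

infill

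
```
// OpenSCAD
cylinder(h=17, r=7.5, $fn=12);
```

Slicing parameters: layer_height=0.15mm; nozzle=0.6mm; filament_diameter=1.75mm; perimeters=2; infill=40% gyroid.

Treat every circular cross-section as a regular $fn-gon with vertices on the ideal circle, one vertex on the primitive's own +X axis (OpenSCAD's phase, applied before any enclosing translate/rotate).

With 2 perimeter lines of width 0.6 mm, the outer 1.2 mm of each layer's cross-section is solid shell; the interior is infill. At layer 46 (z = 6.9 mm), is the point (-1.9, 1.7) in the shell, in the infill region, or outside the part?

At z = 6.9 mm: the cylinder: section is a regular 12-gon, circumradius r=7.5. Overall, the cross-section is a single solid region. The nearest boundary edge runs (-3.75, 6.50)→(-6.50, 3.75); distance from the point to it = 4.70 mm. The point is inside the cross-section and 4.70 mm from the nearest boundary — more than the 1.2 mm shell width (2 × 0.6), so it's in the infill interior.

infill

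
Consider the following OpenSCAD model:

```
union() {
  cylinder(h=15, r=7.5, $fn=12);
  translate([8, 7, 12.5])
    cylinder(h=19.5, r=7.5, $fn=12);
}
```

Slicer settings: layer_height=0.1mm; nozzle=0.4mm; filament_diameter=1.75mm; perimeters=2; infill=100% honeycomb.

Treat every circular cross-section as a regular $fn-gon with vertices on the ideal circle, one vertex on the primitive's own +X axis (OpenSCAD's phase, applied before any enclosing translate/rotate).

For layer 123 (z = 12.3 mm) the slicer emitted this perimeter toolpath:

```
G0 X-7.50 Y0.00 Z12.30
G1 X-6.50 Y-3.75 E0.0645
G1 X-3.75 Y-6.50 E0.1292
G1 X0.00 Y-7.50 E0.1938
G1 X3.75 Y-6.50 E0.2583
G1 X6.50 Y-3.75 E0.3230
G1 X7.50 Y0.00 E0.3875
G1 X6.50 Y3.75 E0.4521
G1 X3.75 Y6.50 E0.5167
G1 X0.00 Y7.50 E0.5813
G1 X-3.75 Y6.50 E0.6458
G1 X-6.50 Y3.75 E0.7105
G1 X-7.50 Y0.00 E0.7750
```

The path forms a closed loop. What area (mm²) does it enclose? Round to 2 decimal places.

168.88 mm²

Apply the shoelace formula to the sequence of (X, Y) vertices; enclosed area = 168.88 mm².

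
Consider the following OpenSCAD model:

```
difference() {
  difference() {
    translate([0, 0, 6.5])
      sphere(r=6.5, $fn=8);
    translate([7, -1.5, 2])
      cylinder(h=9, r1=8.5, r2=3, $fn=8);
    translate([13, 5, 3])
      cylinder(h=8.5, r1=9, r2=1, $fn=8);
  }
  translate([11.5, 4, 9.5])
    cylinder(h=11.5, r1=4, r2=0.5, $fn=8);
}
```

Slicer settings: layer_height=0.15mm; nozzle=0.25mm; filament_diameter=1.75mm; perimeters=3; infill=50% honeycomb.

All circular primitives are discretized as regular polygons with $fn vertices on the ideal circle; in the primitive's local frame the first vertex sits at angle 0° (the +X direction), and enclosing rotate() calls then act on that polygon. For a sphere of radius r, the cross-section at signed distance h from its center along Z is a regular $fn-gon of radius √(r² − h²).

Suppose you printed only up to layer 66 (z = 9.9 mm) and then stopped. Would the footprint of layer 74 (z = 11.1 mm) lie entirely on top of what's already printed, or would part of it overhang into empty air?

part overhangs

Compare the two slices. At z = 9.9: the r=6.5 sphere slices to a regular 8-gon of circumradius 5.540 (√(r²−h²) with h=3.4 from center) (area = (8/2)·5.540²·sin(360°/8) = 86.80 mm²); the cone at (7, -1.5) (r1=8.5→r2=3) has section circumradius 3.672 here — a regular 8-gon (area = (8/2)·3.672²·sin(360°/8) = 38.14 mm²); the cone at (13, 5): at t=0.812 of its height the radius interpolates to r₁+(r₂−r₁)t = 2.506, giving a regular 8-gon of that circumradius (area = (8/2)·2.506²·sin(360°/8) = 17.76 mm²); After the difference (first − rest): starting from the r=6.5 sphere (86.80 mm²), the cone at (7, -1.5) partially overlaps it — only the 5.24 mm² overlap (of its 38.14 mm²) is removed, clipping the outline; the cone at (13, 5) misses the remaining region (no effect) — area = 81.56 mm²; the cone at (11.5, 4) (r1=4→r2=0.5) has section circumradius 3.878 here — a regular 8-gon (area = (8/2)·3.878²·sin(360°/8) = 42.54 mm²); Taking the first minus the rest: starting from the result so far (81.56 mm²), the cone at (11.5, 4) misses the remaining region (no effect) — area = 81.56 mm². At z = 11.1: the sphere: section is a regular 8-gon, circumradius = √(r²−h²) = √(6.5²−4.6²) = 4.592 (area = (8/2)·4.592²·sin(360°/8) = 59.65 mm²); the cone at (7, -1.5) is not intersected at this z (z outside [2, 11]); the cone at (13, 5) contributes a regular 8-gon of circumradius 1.376 (interpolated between r1=9 and r2=1 at t=0.953) (area = (8/2)·1.376²·sin(360°/8) = 5.36 mm²); After the difference (first − rest): starting from the r=6.5 sphere (59.65 mm²), the cone at (13, 5) misses the remaining region (no effect) — area = 59.65 mm²; the cone at (11.5, 4) (r1=4→r2=0.5) has section circumradius 3.513 here — a regular 8-gon (area = (8/2)·3.513²·sin(360°/8) = 34.91 mm²); Taking the first minus the rest: starting from the result so far (59.65 mm²), the cone at (11.5, 4) misses the remaining region (no effect) — area = 59.65 mm². Checking containment: at z = 11.1 the cross-section extends beyond the z = 9.9 cross-section by about 1.46 mm².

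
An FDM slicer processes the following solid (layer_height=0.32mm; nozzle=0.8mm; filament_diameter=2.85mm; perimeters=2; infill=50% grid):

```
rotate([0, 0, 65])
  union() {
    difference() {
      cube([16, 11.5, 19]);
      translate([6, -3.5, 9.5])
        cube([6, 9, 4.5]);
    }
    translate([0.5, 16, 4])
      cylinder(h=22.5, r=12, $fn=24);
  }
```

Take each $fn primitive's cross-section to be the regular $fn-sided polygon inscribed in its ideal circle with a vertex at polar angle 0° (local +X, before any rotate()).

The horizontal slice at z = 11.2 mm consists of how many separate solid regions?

At z = 11.2 mm: the cube is present — its section is the full 16×11.5 rectangle; the cube at (6, -3.5) is present — its section is the full 6×9 rectangle; Taking the first minus the rest: starting from the 16×11.5 cube, the 6×9 cube at (6, -3.5) partially overlaps it — only the 33.00 mm² overlap (of its 54.00 mm²) is removed, clipping the outline — 1 connected region; the r=12 cylinder at (0.5, 16) gives a regular 24-gon of circumradius 12 (constant along its height); Merging all regions: the regions partially overlap (shared area 63.14 mm²), so overlapping operands fuse into one piece — 1 connected region; (rotated 65° about Z; rotation is an isometry so areas/perimeters/island counts are preserved). The result has 1 disconnected region.

1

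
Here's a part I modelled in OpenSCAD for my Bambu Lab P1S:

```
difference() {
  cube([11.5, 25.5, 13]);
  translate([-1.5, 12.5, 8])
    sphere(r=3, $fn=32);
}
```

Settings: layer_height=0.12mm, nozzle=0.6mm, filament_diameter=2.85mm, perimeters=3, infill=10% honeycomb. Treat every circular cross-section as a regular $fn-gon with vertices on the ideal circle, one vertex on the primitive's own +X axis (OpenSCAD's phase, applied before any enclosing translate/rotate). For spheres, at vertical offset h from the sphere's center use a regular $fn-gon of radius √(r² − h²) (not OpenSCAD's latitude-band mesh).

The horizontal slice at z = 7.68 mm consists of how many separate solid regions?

1

At z = 7.68 mm: the cube (footprint 11.5×25.5) is included at this height; the r=3 sphere at (-1.5, 12.5) slices to a regular 32-gon of circumradius 2.983 (√(r²−h²) with h=0.32 from center); After the difference (first − rest): starting from the 11.5×25.5 cube, the r=3 sphere at (-1.5, 12.5) partially overlaps it — only the 5.36 mm² overlap (of its 27.77 mm²) is removed, clipping the outline — 1 connected region. The result has 1 disconnected region.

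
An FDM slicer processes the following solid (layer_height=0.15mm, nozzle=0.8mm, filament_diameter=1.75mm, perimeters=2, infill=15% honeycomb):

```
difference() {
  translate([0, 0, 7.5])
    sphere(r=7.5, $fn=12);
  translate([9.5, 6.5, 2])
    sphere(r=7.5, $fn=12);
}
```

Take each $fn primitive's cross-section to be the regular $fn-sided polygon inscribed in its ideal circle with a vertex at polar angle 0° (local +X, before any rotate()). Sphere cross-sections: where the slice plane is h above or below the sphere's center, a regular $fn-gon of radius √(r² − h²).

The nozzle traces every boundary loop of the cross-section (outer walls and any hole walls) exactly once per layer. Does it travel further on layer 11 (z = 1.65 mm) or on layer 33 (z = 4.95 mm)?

Layer 11 (z = 1.65): the r=7.5 sphere contributes a regular 12-gon of circumradius √(7.5²−5.85²) = 4.693 (perimeter = 2·12·4.693·sin(180°/12) = 29.15 mm); the sphere at (9.5, 6.5): section is a regular 12-gon, circumradius = √(r²−h²) = √(7.5²−0.35²) = 7.492 (perimeter = 2·12·7.492·sin(180°/12) = 46.54 mm); Subtracting the remaining from the first: starting from the r=7.5 sphere, the r=7.5 sphere at (9.5, 6.5) partially overlaps it — only the 0.83 mm² overlap (of its 168.38 mm²) is removed, clipping the outline — boundary = 29.15 mm. So its perimeter = 29.15 mm. Layer 33 (z = 4.95): the sphere: section is a regular 12-gon, circumradius = √(r²−h²) = √(7.5²−2.55²) = 7.053 (perimeter = 2·12·7.053·sin(180°/12) = 43.81 mm); the sphere at (9.5, 6.5): section is a regular 12-gon, circumradius = √(r²−h²) = √(7.5²−2.95²) = 6.895 (perimeter = 2·12·6.895·sin(180°/12) = 42.83 mm); After the difference (first − rest): starting from the r=7.5 sphere, the r=7.5 sphere at (9.5, 6.5) partially overlaps it — only the 10.54 mm² overlap (of its 142.64 mm²) is removed, clipping the outline — boundary = 43.82 mm. So its perimeter = 43.82 mm. Layer 33 is larger (43.82 vs 29.15 mm).

layer 33 (z = 4.95 mm)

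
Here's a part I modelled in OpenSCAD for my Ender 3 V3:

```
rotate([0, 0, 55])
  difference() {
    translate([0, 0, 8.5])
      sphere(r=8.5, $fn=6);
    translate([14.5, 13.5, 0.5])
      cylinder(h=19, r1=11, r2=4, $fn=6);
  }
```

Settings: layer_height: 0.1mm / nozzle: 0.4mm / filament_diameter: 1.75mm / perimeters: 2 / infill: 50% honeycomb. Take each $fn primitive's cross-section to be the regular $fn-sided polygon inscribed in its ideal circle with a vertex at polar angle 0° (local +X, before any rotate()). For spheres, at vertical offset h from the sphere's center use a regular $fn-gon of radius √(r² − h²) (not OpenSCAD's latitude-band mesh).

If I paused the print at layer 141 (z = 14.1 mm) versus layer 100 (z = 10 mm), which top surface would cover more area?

Layer 141 (z = 14.1): the sphere: section is a regular 6-gon, circumradius = √(r²−h²) = √(8.5²−5.6²) = 6.395 (area = (6/2)·6.395²·sin(360°/6) = 106.24 mm²); the cone at (14.5, 13.5) (r1=11→r2=4) has section circumradius 5.989 here — a regular 6-gon (area = (6/2)·5.989²·sin(360°/6) = 93.20 mm²); Taking the first minus the rest: starting from the r=8.5 sphere (106.24 mm²), the cone at (14.5, 13.5) misses the remaining region (no effect) — area = 106.24 mm²; (rotated 55° about Z; rotation is an isometry so areas/perimeters/island counts are preserved). So its area = 106.24 mm². Layer 100 (z = 10): the sphere: section is a regular 6-gon, circumradius = √(r²−h²) = √(8.5²−1.5²) = 8.367 (area = (6/2)·8.367²·sin(360°/6) = 181.87 mm²); the cone at (14.5, 13.5) contributes a regular 6-gon of circumradius 7.500 (interpolated between r1=11 and r2=4 at t=0.500) (area = (6/2)·7.500²·sin(360°/6) = 146.14 mm²); Taking the first minus the rest: starting from the r=8.5 sphere (181.87 mm²), the cone at (14.5, 13.5) misses the remaining region (no effect) — area = 181.87 mm²; (rotated 55° about Z; rotation is an isometry so areas/perimeters/island counts are preserved). So its area = 181.87 mm². Layer 100 is larger (181.87 vs 106.24 mm²).

layer 100 (z = 10 mm)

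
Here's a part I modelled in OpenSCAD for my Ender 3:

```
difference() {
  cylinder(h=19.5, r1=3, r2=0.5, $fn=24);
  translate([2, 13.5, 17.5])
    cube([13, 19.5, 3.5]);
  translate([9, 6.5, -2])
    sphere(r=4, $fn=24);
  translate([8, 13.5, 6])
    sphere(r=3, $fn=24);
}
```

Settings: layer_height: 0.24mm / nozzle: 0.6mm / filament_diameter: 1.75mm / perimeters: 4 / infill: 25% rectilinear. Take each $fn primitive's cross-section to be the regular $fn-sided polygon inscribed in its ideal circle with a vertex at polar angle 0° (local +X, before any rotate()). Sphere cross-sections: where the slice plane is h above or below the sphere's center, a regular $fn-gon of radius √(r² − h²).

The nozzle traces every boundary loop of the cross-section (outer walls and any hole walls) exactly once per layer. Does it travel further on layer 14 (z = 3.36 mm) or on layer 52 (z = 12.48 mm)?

layer 14 (z = 3.36 mm)

Layer 14 (z = 3.36): the cone contributes a regular 24-gon of circumradius 2.569 (interpolated between r1=3 and r2=0.5 at t=0.172) (perimeter = 2·24·2.569·sin(180°/24) = 16.10 mm); the cube at (2, 13.5) is not intersected at this z (z outside [17.5, 21]); the sphere at (9, 6.5) is absent (|z−center|=5.360 > r=4); the r=3 sphere at (8, 13.5) contributes a regular 24-gon of circumradius √(3²−2.64²) = 1.425 (perimeter = 2·24·1.425·sin(180°/24) = 8.93 mm); Taking the first minus the rest: starting from the cone, the r=3 sphere at (8, 13.5) misses the remaining region (no effect) — boundary = 16.10 mm. So its perimeter = 16.10 mm. Layer 52 (z = 12.48): the cone contributes a regular 24-gon of circumradius 1.400 (interpolated between r1=3 and r2=0.5 at t=0.640) (perimeter = 2·24·1.400·sin(180°/24) = 8.77 mm); the cube at (2, 13.5) does not reach this height (z outside [17.5, 21]); the sphere at (9, 6.5) is not intersected at this z (|z−center|=14.480 > r=4); the sphere at (8, 13.5) does not reach this height (|z−center|=6.480 > r=3); Taking the first minus the rest: none of the subtracted shapes is present at this height, so the cone is unchanged — boundary = 8.77 mm. So its perimeter = 8.77 mm. Layer 14 is larger (16.10 vs 8.77 mm).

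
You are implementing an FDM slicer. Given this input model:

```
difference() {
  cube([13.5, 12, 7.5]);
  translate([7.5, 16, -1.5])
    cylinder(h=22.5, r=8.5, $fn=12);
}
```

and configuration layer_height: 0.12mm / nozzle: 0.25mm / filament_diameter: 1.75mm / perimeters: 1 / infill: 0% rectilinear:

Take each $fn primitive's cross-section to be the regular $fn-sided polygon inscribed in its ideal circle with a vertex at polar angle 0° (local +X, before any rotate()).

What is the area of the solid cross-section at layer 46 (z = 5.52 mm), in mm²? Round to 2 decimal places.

At z = 5.52 mm: the cube is present — its section is the full 13.5×12 rectangle (area 162.00 mm²); the r=8.5 cylinder at (7.5, 16) gives a regular 12-gon of circumradius 8.5 (constant along its height) (area = (12/2)·8.500²·sin(360°/12) = 216.75 mm²); After the difference (first − rest): starting from the 13.5×12 cube (162.00 mm²), the r=8.5 cylinder at (7.5, 16) partially overlaps it — only the 43.39 mm² overlap (of its 216.75 mm²) is removed, clipping the outline — area = 118.61 mm². Overall, the cross-section is a single solid region. Net area = 118.61 mm².

118.61 mm²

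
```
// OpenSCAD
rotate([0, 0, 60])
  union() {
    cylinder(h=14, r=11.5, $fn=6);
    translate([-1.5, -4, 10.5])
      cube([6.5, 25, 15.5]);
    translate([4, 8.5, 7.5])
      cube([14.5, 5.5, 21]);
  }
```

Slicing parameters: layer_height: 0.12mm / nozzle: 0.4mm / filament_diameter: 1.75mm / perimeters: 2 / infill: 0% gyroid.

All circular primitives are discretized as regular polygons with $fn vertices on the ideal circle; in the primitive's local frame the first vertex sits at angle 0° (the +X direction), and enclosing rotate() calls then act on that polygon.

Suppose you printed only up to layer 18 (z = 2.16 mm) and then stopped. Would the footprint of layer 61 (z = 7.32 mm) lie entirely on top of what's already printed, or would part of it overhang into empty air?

Compare the two slices. At z = 2.16: the r=11.5 cylinder gives a regular 6-gon of circumradius 11.5 (constant along its height) (area = (6/2)·11.500²·sin(360°/6) = 343.60 mm²); the cube at (-1.5, -4) is absent (z outside [10.5, 26]); the cube at (4, 8.5) does not reach this height (z outside [7.5, 28.5]); Combining (union): only the r=11.5 cylinder is present, so the union is just that shape — area = 343.60 mm²; (rotated 60° about Z; rotation is an isometry so areas/perimeters/island counts are preserved). At z = 7.32: the r=11.5 cylinder gives a regular 6-gon of circumradius 11.5 (constant along its height) (area = (6/2)·11.500²·sin(360°/6) = 343.60 mm²); the cube at (-1.5, -4) does not reach this height (z outside [10.5, 26]); the cube at (4, 8.5) is not intersected at this z (z outside [7.5, 28.5]); Combining (union): only the r=11.5 cylinder is present, so the union is just that shape — area = 343.60 mm²; (rotated 60° about Z; rotation is an isometry so areas/perimeters/island counts are preserved). Checking containment: the cross-section at z = 7.32 is a subset of the cross-section at z = 2.16.

entirely on top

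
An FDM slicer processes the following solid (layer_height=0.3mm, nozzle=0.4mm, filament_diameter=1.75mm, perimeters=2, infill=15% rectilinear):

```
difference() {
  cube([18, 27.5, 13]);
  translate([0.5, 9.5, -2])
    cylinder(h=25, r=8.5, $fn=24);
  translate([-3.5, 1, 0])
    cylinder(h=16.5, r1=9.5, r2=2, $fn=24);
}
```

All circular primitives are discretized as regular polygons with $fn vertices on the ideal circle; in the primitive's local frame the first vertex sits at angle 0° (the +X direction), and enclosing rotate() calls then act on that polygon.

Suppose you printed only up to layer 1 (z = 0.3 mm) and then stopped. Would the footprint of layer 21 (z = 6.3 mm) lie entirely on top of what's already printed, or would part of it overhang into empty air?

part overhangs

Compare the two slices. At z = 0.3: the cube is present — its section is the full 18×27.5 rectangle (area 495.00 mm²); the r=8.5 cylinder at (0.5, 9.5) gives a regular 24-gon of circumradius 8.5 (constant along its height) (area = (24/2)·8.500²·sin(360°/24) = 224.40 mm²); the cone at (-3.5, 1) (r1=9.5→r2=2) has section circumradius 9.364 here — a regular 24-gon (area = (24/2)·9.364²·sin(360°/24) = 272.31 mm²); After the difference (first − rest): starting from the 18×27.5 cube (495.00 mm²), the r=8.5 cylinder at (0.5, 9.5) partially overlaps it — only the 120.67 mm² overlap (of its 224.40 mm²) is removed, clipping the outline; the cone at (-3.5, 1) partially overlaps it — only the 9.10 mm² overlap (of its 272.31 mm²) is removed, clipping the outline — area = 365.23 mm². At z = 6.3: the 18×27.5 cube contributes its full rectangle (area 495.00 mm²); the cylinder at (0.5, 9.5): section is a regular 24-gon, circumradius r=8.5 (area = (24/2)·8.500²·sin(360°/24) = 224.40 mm²); the cone at (-3.5, 1) contributes a regular 24-gon of circumradius 6.636 (interpolated between r1=9.5 and r2=2 at t=0.382) (area = (24/2)·6.636²·sin(360°/24) = 136.78 mm²); Subtracting the remaining from the first: starting from the 18×27.5 cube (495.00 mm²), the r=8.5 cylinder at (0.5, 9.5) partially overlaps it — only the 120.67 mm² overlap (of its 224.40 mm²) is removed, clipping the outline; the cone at (-3.5, 1) partially overlaps it — only the 3.56 mm² overlap (of its 136.78 mm²) is removed, clipping the outline — area = 370.78 mm². Checking containment: at z = 6.3 the cross-section extends beyond the z = 0.3 cross-section by about 5.55 mm².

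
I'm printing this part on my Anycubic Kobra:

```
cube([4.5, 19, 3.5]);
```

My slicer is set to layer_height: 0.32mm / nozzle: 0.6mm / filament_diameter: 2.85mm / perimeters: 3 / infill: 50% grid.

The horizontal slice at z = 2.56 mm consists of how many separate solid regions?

At z = 2.56 mm: the cube (footprint 4.5×19) is included at this height. The result has 1 disconnected region.

1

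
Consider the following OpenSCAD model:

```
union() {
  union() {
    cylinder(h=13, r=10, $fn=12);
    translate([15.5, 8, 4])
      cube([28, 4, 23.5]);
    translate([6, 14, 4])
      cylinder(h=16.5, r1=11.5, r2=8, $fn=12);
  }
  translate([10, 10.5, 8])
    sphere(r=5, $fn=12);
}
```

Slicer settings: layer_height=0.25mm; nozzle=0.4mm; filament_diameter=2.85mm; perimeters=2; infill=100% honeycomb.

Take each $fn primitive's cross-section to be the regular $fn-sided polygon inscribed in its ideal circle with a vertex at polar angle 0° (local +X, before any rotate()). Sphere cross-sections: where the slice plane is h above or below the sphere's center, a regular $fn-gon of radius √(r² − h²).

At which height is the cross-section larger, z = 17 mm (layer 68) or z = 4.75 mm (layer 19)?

layer 19 (z = 4.75 mm)

Layer 68 (z = 17): the cylinder is absent (z outside [0, 13]); the 28×4 cube at (15.5, 8) contributes its full rectangle (area 112.00 mm²); the cone at (6, 14): at t=0.788 of its height the radius interpolates to r₁+(r₂−r₁)t = 8.742, giving a regular 12-gon of that circumradius (area = (12/2)·8.742²·sin(360°/12) = 229.29 mm²); Combining (union): the 2 present regions are separate (no shared area or edge), so areas and boundary lengths simply add and each stays a separate island — area = 341.29 mm²; the sphere at (10, 10.5) is absent (|z−center|=9.000 > r=5); Combining (union): only the result so far is present, so the union is just that shape — area = 341.29 mm². So its area = 341.29 mm². Layer 19 (z = 4.75): the r=10 cylinder gives a regular 12-gon of circumradius 10 (constant along its height) (area = (12/2)·10.000²·sin(360°/12) = 300.00 mm²); the cube at (15.5, 8) (footprint 28×4) is included at this height (area 112.00 mm²); the cone at (6, 14) (r1=11.5→r2=8) has section circumradius 11.341 here — a regular 12-gon (area = (12/2)·11.341²·sin(360°/12) = 385.85 mm²); Combining (union): the regions partially overlap — summed areas 797.85 mm² minus the doubly-counted overlap 57.96 mm² gives 739.89 mm² — area = 739.89 mm²; the sphere at (10, 10.5): section is a regular 12-gon, circumradius = √(r²−h²) = √(5²−3.25²) = 3.800 (area = (12/2)·3.800²·sin(360°/12) = 43.31 mm²); Merging all regions: the r=5 sphere at (10, 10.5) lies entirely inside that combined region, so the union is just that combined region — area = 739.89 mm². So its area = 739.89 mm². Layer 19 is larger (739.89 vs 341.29 mm²).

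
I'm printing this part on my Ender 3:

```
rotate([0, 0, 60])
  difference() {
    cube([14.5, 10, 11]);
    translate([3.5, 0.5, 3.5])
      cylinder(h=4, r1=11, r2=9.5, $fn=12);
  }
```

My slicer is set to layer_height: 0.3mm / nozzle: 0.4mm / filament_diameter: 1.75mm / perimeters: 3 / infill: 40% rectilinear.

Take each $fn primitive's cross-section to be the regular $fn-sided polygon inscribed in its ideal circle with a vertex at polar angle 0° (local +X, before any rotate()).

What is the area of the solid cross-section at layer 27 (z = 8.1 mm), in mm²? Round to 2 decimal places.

At z = 8.1 mm: the 14.5×10 cube contributes its full rectangle (area 145.00 mm²); the cone at (3.5, 0.5) does not reach this height (z outside [3.5, 7.5]); After the difference (first − rest): none of the subtracted shapes is present at this height, so the 14.5×10 cube is unchanged — area = 145.00 mm²; (rotated 60° about Z; rotation is an isometry so areas/perimeters/island counts are preserved). Overall, the cross-section is a single solid region. Net area = 145.00 mm².

145.00 mm²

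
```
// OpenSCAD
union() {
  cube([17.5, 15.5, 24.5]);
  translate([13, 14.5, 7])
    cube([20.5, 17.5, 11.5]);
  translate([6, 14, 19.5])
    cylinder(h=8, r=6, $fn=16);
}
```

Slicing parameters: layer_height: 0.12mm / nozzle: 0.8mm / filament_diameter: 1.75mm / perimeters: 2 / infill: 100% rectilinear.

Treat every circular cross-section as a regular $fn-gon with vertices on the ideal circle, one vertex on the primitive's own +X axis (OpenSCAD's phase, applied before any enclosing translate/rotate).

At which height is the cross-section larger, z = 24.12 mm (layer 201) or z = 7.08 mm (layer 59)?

layer 59 (z = 7.08 mm)

Layer 201 (z = 24.12): the cube is present — its section is the full 17.5×15.5 rectangle (area 271.25 mm²); the cube at (13, 14.5) does not reach this height (z outside [7, 18.5]); the r=6 cylinder at (6, 14) contributes a regular 16-gon of circumradius 6 (area = (16/2)·6.000²·sin(360°/16) = 110.21 mm²); Merging all regions: the regions partially overlap — summed areas 381.46 mm² minus the doubly-counted overlap 72.66 mm² gives 308.80 mm² — area = 308.80 mm². So its area = 308.80 mm². Layer 59 (z = 7.08): the cube is present — its section is the full 17.5×15.5 rectangle (area 271.25 mm²); the cube at (13, 14.5) (footprint 20.5×17.5) is included at this height (area 358.75 mm²); the cylinder at (6, 14) does not reach this height (z outside [19.5, 27.5]); Merging all regions: the regions partially overlap — summed areas 630.00 mm² minus the doubly-counted overlap 4.50 mm² gives 625.50 mm² — area = 625.50 mm². So its area = 625.50 mm². Layer 59 is larger (625.50 vs 308.80 mm²).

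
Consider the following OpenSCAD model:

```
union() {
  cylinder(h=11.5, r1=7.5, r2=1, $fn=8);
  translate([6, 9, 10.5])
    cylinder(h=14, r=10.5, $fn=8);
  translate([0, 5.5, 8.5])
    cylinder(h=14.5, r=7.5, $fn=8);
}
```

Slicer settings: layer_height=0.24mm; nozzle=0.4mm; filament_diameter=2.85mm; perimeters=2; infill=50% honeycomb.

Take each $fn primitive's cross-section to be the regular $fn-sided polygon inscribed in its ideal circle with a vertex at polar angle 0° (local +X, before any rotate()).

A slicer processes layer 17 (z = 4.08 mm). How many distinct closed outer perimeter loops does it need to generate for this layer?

1

At z = 4.08 mm: the cone (r1=7.5→r2=1) has section circumradius 5.194 here — a regular 8-gon; the cylinder at (6, 9) is not intersected at this z (z outside [10.5, 24.5]); the cylinder at (0, 5.5) is absent (z outside [8.5, 23]); Merging all regions: only the cone is present, so the union is just that shape — 1 connected region. The result has 1 disconnected region.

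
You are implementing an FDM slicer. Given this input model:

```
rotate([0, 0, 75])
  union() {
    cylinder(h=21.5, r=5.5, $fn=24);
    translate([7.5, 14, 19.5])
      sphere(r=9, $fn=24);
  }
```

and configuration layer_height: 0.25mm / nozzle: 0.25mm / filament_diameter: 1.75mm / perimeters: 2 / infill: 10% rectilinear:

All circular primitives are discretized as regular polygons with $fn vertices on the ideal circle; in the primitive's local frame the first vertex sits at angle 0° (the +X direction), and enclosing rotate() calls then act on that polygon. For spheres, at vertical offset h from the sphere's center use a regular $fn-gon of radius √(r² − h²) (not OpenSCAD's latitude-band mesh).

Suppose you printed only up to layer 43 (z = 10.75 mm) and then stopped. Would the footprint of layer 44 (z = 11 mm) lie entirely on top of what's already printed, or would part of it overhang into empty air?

part overhangs

Compare the two slices. At z = 10.75: the r=5.5 cylinder gives a regular 24-gon of circumradius 5.5 (constant along its height) (area = (24/2)·5.500²·sin(360°/24) = 93.95 mm²); the sphere at (7.5, 14): section is a regular 24-gon, circumradius = √(r²−h²) = √(9²−8.75²) = 2.107 (area = (24/2)·2.107²·sin(360°/24) = 13.78 mm²); Merging all regions: the 2 present regions are separate (no shared area or edge), so areas and boundary lengths simply add and each stays a separate island — area = 107.73 mm²; (whole slice rotated 75° about Z — lengths, areas and connectivity unchanged). At z = 11: the cylinder: section is a regular 24-gon, circumradius r=5.5 (area = (24/2)·5.500²·sin(360°/24) = 93.95 mm²); the r=9 sphere at (7.5, 14) contributes a regular 24-gon of circumradius √(9²−8.5²) = 2.958 (area = (24/2)·2.958²·sin(360°/24) = 27.18 mm²); Combining (union): the 2 present regions are separate (no shared area or edge), so areas and boundary lengths simply add and each stays a separate island — area = 121.13 mm²; (rotated 75° about Z; rotation is an isometry so areas/perimeters/island counts are preserved). Checking containment: at z = 11 the cross-section extends beyond the z = 10.75 cross-section by about 13.39 mm².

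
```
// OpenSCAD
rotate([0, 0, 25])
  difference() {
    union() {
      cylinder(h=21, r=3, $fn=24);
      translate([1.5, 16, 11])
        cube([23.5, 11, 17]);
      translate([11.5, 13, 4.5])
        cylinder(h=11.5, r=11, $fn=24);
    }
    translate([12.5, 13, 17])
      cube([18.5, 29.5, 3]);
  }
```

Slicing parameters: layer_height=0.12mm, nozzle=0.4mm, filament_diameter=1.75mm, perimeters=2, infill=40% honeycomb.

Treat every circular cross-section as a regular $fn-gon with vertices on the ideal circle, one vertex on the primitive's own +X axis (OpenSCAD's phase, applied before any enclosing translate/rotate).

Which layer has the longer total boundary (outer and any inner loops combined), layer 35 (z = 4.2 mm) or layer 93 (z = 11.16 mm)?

layer 93 (z = 11.16 mm)

Layer 35 (z = 4.2): the cylinder: section is a regular 24-gon, circumradius r=3 (perimeter = 2·24·3.000·sin(180°/24) = 18.80 mm); the cube at (1.5, 16) is absent (z outside [11, 28]); the cylinder at (11.5, 13) is not intersected at this z (z outside [4.5, 16]); Merging all regions: only the r=3 cylinder is present, so the union is just that shape — boundary = 18.80 mm; the cube at (12.5, 13) is absent (z outside [17, 20]); Subtracting the remaining from the first: none of the subtracted shapes is present at this height, so the result so far is unchanged — boundary = 18.80 mm; (rotated 25° about Z; rotation is an isometry so areas/perimeters/island counts are preserved). So its perimeter = 18.80 mm. Layer 93 (z = 11.16): the r=3 cylinder contributes a regular 24-gon of circumradius 3 (perimeter = 2·24·3.000·sin(180°/24) = 18.80 mm); the cube at (1.5, 16) (footprint 23.5×11) is included at this height (perimeter 69.00 mm); the r=11 cylinder at (11.5, 13) gives a regular 24-gon of circumradius 11 (constant along its height) (perimeter = 2·24·11.000·sin(180°/24) = 68.92 mm); Combining (union): the regions partially overlap (shared area 122.71 mm²), so the edge portions inside another operand are dropped and the merged outline is re-measured after clipping — boundary = 107.88 mm; the cube at (12.5, 13) is absent (z outside [17, 20]); Subtracting the remaining from the first: none of the subtracted shapes is present at this height, so the result so far is unchanged — boundary = 107.88 mm; (whole slice rotated 25° about Z — lengths, areas and connectivity unchanged). So its perimeter = 107.88 mm. Layer 93 is larger (107.88 vs 18.80 mm).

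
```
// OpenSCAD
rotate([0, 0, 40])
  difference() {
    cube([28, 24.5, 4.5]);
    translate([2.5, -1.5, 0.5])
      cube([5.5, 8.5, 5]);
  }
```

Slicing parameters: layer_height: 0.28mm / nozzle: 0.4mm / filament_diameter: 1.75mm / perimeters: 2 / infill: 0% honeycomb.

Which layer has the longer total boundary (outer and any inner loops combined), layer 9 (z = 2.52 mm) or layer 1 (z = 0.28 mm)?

Layer 9 (z = 2.52): the cube is present — its section is the full 28×24.5 rectangle (perimeter 105.00 mm); the cube at (2.5, -1.5) (footprint 5.5×8.5) is included at this height (perimeter 28.00 mm); Taking the first minus the rest: starting from the 28×24.5 cube, the 5.5×8.5 cube at (2.5, -1.5) partially overlaps it — only the 38.50 mm² overlap (of its 46.75 mm²) is removed, clipping the outline — boundary = 119.00 mm; (whole slice rotated 40° about Z — lengths, areas and connectivity unchanged). So its perimeter = 119.00 mm. Layer 1 (z = 0.28): the cube (footprint 28×24.5) is included at this height (perimeter 105.00 mm); the cube at (2.5, -1.5) is absent (z outside [0.5, 5.5]); After the difference (first − rest): none of the subtracted shapes is present at this height, so the 28×24.5 cube is unchanged — boundary = 105.00 mm; (whole slice rotated 40° about Z — lengths, areas and connectivity unchanged). So its perimeter = 105.00 mm. Layer 9 is larger (119.00 vs 105.00 mm).

layer 9 (z = 2.52 mm)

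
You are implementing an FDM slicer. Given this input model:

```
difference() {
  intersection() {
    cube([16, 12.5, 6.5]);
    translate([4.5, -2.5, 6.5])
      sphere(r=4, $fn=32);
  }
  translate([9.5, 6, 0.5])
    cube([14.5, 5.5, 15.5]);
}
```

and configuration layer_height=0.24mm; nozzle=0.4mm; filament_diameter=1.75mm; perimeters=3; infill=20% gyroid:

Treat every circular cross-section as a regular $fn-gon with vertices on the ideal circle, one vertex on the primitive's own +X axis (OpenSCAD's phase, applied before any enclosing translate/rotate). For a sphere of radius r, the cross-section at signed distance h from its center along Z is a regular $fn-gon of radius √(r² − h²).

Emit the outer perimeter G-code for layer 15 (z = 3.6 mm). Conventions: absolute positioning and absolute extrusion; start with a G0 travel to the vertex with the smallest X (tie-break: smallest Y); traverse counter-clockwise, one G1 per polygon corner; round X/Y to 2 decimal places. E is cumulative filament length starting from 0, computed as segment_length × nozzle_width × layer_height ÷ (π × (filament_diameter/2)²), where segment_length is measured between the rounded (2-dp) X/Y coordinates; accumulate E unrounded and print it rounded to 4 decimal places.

At z = 3.6 mm: the cube (footprint 16×12.5) is included at this height; the r=4 sphere at (4.5, -2.5) slices to a regular 32-gon of circumradius 2.755 (√(r²−h²) with h=2.9 from center); Taking the intersection: the r=4 sphere at (4.5, -2.5) partially overlaps the 16×12.5 cube; clipping to the common part keeps 0.38 mm² — 1 connected region; the cube at (9.5, 6) is present — its section is the full 14.5×5.5 rectangle; Subtracting the remaining from the first: starting from the result so far, the 14.5×5.5 cube at (9.5, 6) misses the remaining region (no effect) — 1 connected region. The outline is a single polygon with 7 vertices. Extrusion per mm of travel: 0.4 × 0.24 / (π × 0.875²) = 0.039912. Accumulating E over each segment gives final E = 0.1849.

G0 X3.36 Y0.00 Z3.60
G1 X5.64 Y0.00 E0.0910
G1 X5.55 Y0.05 E0.0951
G1 X5.04 Y0.20 E0.1163
G1 X4.50 Y0.25 E0.1380
G1 X3.96 Y0.20 E0.1596
G1 X3.45 Y0.05 E0.1808
G1 X3.36 Y0.00 E0.1849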